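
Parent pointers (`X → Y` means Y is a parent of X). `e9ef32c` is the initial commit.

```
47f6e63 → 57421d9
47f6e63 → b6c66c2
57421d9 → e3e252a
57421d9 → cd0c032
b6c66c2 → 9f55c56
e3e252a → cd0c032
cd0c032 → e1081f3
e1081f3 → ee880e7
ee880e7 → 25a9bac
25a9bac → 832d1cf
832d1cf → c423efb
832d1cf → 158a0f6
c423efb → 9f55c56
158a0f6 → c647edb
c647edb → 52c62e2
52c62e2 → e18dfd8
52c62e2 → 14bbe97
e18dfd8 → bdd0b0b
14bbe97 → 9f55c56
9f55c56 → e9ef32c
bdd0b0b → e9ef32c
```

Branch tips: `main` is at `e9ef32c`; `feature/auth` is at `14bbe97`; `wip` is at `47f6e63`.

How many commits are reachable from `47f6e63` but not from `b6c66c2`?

15

Reachable from 47f6e63: {14bbe97, 158a0f6, 25a9bac, 47f6e63, 52c62e2, 57421d9, 832d1cf, 9f55c56, b6c66c2, bdd0b0b, c423efb, c647edb, cd0c032, e1081f3, e18dfd8, e3e252a, e9ef32c, ee880e7}.
Reachable from b6c66c2: {9f55c56, b6c66c2, e9ef32c}.
In 47f6e63's history but not b6c66c2's: {14bbe97, 158a0f6, 25a9bac, 47f6e63, 52c62e2, 57421d9, 832d1cf, bdd0b0b, c423efb, c647edb, cd0c032, e1081f3, e18dfd8, e3e252a, ee880e7} — 15 commits.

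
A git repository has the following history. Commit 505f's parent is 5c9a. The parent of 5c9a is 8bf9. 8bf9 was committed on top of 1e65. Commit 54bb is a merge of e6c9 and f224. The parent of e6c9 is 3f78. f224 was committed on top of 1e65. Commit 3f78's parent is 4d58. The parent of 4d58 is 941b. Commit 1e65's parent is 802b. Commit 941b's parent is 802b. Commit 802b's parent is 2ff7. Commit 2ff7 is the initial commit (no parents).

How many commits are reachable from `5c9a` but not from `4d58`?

Reachable from 5c9a: {1e65, 2ff7, 5c9a, 802b, 8bf9}.
Reachable from 4d58: {2ff7, 4d58, 802b, 941b}.
In 5c9a's history but not 4d58's: {1e65, 5c9a, 8bf9} — 3 commits.

3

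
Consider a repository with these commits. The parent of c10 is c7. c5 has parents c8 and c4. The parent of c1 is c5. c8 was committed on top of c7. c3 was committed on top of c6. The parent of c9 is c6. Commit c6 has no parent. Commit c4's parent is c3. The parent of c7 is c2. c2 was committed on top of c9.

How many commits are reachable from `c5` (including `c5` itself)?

Walking parent pointers from c5: reachable set = {c2, c3, c4, c5, c6, c7, c8, c9}.
That is 8 commits.

8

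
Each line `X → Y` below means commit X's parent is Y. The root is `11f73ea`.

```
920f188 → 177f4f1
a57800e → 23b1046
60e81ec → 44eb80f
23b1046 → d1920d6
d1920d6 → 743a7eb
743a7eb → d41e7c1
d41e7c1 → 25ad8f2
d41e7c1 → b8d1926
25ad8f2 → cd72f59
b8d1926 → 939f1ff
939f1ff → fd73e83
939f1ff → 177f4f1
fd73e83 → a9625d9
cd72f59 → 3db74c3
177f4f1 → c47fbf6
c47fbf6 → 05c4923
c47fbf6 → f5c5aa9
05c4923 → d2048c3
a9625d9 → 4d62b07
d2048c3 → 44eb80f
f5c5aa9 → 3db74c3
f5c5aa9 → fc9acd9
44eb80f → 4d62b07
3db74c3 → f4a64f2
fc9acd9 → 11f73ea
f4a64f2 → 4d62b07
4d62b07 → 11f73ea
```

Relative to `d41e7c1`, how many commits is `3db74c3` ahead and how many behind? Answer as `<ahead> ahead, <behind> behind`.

Reachable from 3db74c3: {11f73ea, 3db74c3, 4d62b07, f4a64f2}.
Reachable from d41e7c1: {05c4923, 11f73ea, 177f4f1, 25ad8f2, 3db74c3, 44eb80f, 4d62b07, 939f1ff, a9625d9, b8d1926, c47fbf6, cd72f59, d2048c3, d41e7c1, f4a64f2, f5c5aa9, fc9acd9, fd73e83}.
Only in 3db74c3's history (ahead): {} — 0.
Only in d41e7c1's history (behind): {05c4923, 177f4f1, 25ad8f2, 44eb80f, 939f1ff, a9625d9, b8d1926, c47fbf6, cd72f59, d2048c3, d41e7c1, f5c5aa9, fc9acd9, fd73e83} — 14.

0 ahead, 14 behind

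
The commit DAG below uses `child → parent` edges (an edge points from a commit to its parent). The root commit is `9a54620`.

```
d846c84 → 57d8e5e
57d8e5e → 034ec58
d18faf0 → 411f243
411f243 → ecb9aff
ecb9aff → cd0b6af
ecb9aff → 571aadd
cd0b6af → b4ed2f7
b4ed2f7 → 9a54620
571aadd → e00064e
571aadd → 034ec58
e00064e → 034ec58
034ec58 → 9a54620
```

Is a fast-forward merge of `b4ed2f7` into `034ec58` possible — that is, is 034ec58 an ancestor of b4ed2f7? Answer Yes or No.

A fast-forward from 034ec58 to b4ed2f7 is possible iff 034ec58 is an ancestor of b4ed2f7.
Ancestors of b4ed2f7: {9a54620, b4ed2f7}.
034ec58 is not among them, so fast-forward is not possible.

No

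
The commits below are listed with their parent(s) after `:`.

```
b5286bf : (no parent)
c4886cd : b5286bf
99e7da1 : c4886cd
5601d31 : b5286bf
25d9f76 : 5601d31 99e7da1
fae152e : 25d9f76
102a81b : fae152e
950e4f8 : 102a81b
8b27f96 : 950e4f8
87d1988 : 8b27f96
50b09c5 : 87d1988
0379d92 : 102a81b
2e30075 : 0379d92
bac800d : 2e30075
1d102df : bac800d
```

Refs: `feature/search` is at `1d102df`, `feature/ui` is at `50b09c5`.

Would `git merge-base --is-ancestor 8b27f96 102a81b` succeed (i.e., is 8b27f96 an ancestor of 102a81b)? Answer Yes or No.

Ancestors of 102a81b: {102a81b, 25d9f76, 5601d31, 99e7da1, b5286bf, c4886cd, fae152e}.
8b27f96 is not in that set, so it is not an ancestor of 102a81b.

No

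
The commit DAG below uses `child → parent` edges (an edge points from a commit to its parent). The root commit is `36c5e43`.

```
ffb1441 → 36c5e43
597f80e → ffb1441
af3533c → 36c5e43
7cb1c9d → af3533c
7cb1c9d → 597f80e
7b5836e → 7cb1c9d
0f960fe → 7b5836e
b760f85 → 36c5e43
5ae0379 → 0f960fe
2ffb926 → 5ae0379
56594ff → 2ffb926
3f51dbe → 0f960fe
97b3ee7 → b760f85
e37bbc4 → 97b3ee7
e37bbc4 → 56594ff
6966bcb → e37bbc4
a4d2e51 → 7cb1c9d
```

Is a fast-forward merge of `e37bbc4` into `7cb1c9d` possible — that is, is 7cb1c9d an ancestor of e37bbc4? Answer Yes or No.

Yes

A fast-forward from 7cb1c9d to e37bbc4 is possible iff 7cb1c9d is an ancestor of e37bbc4.
Ancestors of e37bbc4: {0f960fe, 2ffb926, 36c5e43, 56594ff, 597f80e, 5ae0379, 7b5836e, 7cb1c9d, 97b3ee7, af3533c, b760f85, e37bbc4, ffb1441}.
7cb1c9d is among them, so fast-forward is possible.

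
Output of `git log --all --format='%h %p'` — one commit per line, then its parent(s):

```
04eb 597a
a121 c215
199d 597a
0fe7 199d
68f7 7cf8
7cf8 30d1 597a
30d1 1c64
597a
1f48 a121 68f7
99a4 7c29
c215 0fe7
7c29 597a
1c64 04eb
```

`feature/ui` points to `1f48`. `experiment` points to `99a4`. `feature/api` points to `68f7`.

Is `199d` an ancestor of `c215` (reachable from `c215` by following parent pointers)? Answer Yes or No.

Ancestors of c215 (commits reachable by following parents): {0fe7, 199d, 597a, c215}.
199d is in that set, so it is an ancestor of c215.

Yes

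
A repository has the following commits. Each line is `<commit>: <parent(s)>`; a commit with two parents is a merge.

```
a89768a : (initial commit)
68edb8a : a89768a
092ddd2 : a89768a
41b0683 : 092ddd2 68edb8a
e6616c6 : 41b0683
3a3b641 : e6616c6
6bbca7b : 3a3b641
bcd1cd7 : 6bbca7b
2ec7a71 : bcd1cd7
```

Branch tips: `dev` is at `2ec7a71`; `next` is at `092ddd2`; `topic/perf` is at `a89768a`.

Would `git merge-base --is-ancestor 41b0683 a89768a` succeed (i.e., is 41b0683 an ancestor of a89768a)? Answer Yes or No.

Ancestors of a89768a: {a89768a}.
41b0683 is not in that set, so it is not an ancestor of a89768a.

No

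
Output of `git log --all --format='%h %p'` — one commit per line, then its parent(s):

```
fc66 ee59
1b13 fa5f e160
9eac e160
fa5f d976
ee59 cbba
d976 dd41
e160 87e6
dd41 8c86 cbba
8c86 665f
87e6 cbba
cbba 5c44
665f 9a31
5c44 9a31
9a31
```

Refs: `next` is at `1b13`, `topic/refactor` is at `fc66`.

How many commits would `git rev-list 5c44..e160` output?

3

Reachable from e160: {5c44, 87e6, 9a31, cbba, e160}.
Reachable from 5c44: {5c44, 9a31}.
In e160's history but not 5c44's: {87e6, cbba, e160} — 3 commits.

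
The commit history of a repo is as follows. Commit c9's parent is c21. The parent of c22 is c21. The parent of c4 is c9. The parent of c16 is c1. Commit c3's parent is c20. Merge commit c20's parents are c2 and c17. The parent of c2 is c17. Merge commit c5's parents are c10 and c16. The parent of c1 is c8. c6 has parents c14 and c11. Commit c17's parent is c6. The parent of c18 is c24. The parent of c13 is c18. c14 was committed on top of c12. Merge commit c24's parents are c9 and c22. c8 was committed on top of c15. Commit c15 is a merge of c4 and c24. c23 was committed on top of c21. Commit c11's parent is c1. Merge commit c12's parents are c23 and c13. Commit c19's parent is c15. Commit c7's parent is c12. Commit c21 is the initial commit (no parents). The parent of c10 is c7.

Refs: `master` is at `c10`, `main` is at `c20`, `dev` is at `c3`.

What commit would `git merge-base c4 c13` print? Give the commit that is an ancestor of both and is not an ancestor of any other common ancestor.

c9

Ancestors of c4: {c21, c4, c9}.
Ancestors of c13: {c13, c18, c21, c22, c24, c9}.
Common ancestors: {c21, c9}.
Among these, c9 is not an ancestor of any other common ancestor — it is the merge base.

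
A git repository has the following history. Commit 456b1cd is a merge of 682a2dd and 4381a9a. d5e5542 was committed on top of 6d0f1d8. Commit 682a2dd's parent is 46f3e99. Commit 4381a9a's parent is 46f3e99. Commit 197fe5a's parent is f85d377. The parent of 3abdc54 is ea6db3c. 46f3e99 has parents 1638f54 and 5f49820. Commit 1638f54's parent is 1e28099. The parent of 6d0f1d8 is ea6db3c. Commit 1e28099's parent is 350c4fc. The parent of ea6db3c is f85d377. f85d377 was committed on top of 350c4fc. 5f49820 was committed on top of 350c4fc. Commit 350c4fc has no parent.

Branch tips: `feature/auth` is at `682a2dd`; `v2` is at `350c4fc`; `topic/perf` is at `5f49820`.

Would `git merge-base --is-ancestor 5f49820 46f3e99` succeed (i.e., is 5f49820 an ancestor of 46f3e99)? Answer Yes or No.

Yes

Ancestors of 46f3e99 (commits reachable by following parents): {1638f54, 1e28099, 350c4fc, 46f3e99, 5f49820}.
5f49820 is in that set, so it is an ancestor of 46f3e99.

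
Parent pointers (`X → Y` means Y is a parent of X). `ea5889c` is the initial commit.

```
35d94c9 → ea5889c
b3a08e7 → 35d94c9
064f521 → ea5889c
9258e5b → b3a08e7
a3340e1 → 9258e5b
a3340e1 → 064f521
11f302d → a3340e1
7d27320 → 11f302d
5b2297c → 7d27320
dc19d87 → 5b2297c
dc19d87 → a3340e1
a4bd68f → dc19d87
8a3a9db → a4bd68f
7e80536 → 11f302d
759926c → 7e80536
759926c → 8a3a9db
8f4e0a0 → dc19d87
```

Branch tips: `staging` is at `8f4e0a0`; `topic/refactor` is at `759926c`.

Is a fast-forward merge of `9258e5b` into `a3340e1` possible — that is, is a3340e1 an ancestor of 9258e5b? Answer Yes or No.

A fast-forward from a3340e1 to 9258e5b is possible iff a3340e1 is an ancestor of 9258e5b.
Ancestors of 9258e5b: {35d94c9, 9258e5b, b3a08e7, ea5889c}.
a3340e1 is not among them, so fast-forward is not possible.

No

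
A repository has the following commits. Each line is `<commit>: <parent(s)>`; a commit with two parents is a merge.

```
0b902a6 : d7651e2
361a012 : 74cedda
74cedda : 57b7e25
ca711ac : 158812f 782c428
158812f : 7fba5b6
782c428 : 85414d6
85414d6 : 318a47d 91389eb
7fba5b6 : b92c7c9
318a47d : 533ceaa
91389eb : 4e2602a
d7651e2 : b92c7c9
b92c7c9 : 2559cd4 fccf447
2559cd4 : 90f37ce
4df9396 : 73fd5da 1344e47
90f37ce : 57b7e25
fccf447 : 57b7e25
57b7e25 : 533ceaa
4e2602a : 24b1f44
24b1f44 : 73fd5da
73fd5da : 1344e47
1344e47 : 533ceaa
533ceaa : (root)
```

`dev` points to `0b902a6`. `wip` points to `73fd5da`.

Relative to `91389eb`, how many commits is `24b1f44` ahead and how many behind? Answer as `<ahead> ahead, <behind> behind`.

0 ahead, 2 behind

Reachable from 24b1f44: {1344e47, 24b1f44, 533ceaa, 73fd5da}.
Reachable from 91389eb: {1344e47, 24b1f44, 4e2602a, 533ceaa, 73fd5da, 91389eb}.
Only in 24b1f44's history (ahead): {} — 0.
Only in 91389eb's history (behind): {4e2602a, 91389eb} — 2.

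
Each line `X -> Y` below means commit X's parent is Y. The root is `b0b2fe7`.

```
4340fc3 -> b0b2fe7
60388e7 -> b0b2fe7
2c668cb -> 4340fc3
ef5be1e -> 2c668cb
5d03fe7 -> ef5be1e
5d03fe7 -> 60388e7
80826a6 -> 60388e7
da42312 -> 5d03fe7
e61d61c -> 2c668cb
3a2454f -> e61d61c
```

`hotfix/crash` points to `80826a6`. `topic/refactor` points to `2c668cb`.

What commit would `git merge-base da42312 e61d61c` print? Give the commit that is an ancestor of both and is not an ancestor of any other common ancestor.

2c668cb

Ancestors of da42312: {2c668cb, 4340fc3, 5d03fe7, 60388e7, b0b2fe7, da42312, ef5be1e}.
Ancestors of e61d61c: {2c668cb, 4340fc3, b0b2fe7, e61d61c}.
Common ancestors: {2c668cb, 4340fc3, b0b2fe7}.
Among these, 2c668cb is not an ancestor of any other common ancestor — it is the merge base.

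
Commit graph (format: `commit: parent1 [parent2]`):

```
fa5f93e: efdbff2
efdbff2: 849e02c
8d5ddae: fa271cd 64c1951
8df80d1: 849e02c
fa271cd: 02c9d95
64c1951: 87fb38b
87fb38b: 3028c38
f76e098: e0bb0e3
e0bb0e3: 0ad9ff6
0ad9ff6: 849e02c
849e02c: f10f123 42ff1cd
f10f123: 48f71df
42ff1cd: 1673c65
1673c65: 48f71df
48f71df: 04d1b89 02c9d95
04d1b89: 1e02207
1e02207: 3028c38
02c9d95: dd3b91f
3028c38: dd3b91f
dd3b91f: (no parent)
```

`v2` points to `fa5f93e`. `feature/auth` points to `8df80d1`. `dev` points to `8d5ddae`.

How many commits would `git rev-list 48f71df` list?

6

Walking parent pointers from 48f71df: reachable set = {02c9d95, 04d1b89, 1e02207, 3028c38, 48f71df, dd3b91f}.
That is 6 commits.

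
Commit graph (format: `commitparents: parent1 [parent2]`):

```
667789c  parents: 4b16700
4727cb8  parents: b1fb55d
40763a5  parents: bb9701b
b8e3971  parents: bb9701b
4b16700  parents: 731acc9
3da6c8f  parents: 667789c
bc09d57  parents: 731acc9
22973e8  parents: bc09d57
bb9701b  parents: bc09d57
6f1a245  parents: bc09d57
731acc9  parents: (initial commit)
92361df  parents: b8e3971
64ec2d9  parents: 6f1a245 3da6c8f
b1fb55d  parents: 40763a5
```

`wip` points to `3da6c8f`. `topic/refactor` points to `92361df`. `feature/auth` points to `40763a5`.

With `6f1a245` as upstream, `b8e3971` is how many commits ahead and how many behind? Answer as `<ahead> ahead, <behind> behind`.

2 ahead, 1 behind

Reachable from b8e3971: {731acc9, b8e3971, bb9701b, bc09d57}.
Reachable from 6f1a245: {6f1a245, 731acc9, bc09d57}.
Only in b8e3971's history (ahead): {b8e3971, bb9701b} — 2.
Only in 6f1a245's history (behind): {6f1a245} — 1.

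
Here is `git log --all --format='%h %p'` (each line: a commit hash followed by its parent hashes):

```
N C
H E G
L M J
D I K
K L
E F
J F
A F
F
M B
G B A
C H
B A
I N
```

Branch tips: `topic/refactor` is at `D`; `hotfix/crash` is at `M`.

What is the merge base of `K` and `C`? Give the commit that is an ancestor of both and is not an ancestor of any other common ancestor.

B

Ancestors of K: {A, B, F, J, K, L, M}.
Ancestors of C: {A, B, C, E, F, G, H}.
Common ancestors: {A, B, F}.
Among these, B is not an ancestor of any other common ancestor — it is the merge base.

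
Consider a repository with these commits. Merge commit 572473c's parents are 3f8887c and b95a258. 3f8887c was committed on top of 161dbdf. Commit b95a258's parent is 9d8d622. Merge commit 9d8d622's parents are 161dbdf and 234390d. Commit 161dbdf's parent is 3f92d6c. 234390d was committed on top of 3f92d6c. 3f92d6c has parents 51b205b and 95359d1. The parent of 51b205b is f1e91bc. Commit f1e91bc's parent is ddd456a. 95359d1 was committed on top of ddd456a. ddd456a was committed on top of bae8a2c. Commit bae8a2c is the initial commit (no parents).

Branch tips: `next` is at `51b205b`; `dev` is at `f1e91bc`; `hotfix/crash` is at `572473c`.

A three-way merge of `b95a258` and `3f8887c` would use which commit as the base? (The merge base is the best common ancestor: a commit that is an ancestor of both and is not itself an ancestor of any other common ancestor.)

Ancestors of b95a258: {161dbdf, 234390d, 3f92d6c, 51b205b, 95359d1, 9d8d622, b95a258, bae8a2c, ddd456a, f1e91bc}.
Ancestors of 3f8887c: {161dbdf, 3f8887c, 3f92d6c, 51b205b, 95359d1, bae8a2c, ddd456a, f1e91bc}.
Common ancestors: {161dbdf, 3f92d6c, 51b205b, 95359d1, bae8a2c, ddd456a, f1e91bc}.
Among these, 161dbdf is not an ancestor of any other common ancestor — it is the merge base.

161dbdf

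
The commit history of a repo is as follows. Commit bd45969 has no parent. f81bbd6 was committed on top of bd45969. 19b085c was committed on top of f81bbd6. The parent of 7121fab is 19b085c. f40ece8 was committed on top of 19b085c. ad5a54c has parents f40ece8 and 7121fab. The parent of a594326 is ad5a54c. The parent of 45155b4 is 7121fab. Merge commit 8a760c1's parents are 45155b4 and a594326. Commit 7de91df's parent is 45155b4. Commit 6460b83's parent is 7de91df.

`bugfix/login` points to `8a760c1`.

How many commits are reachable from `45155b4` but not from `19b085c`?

2

Reachable from 45155b4: {19b085c, 45155b4, 7121fab, bd45969, f81bbd6}.
Reachable from 19b085c: {19b085c, bd45969, f81bbd6}.
In 45155b4's history but not 19b085c's: {45155b4, 7121fab} — 2 commits.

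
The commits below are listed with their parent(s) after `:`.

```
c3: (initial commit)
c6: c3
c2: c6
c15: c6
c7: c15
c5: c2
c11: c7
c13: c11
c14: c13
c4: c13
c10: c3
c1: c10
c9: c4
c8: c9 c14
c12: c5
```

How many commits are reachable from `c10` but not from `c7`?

Reachable from c10: {c10, c3}.
Reachable from c7: {c15, c3, c6, c7}.
In c10's history but not c7's: {c10} — 1 commit.

1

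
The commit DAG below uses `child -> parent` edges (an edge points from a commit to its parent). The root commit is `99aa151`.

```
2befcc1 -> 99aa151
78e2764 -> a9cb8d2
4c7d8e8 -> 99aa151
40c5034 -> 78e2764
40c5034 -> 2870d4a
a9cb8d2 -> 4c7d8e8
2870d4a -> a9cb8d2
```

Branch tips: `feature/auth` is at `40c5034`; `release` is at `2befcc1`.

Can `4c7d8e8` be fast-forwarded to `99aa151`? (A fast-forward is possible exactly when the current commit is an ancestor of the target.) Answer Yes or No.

A fast-forward from 4c7d8e8 to 99aa151 is possible iff 4c7d8e8 is an ancestor of 99aa151.
Ancestors of 99aa151: {99aa151}.
4c7d8e8 is not among them, so fast-forward is not possible.

No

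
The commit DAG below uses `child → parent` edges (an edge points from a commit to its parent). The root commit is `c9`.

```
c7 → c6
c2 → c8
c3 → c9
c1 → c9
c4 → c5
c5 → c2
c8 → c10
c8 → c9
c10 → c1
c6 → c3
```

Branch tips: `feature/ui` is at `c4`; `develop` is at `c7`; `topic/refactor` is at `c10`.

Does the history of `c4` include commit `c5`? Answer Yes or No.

Ancestors of c4 (commits reachable by following parents): {c1, c10, c2, c4, c5, c8, c9}.
c5 is in that set, so it is an ancestor of c4.

Yes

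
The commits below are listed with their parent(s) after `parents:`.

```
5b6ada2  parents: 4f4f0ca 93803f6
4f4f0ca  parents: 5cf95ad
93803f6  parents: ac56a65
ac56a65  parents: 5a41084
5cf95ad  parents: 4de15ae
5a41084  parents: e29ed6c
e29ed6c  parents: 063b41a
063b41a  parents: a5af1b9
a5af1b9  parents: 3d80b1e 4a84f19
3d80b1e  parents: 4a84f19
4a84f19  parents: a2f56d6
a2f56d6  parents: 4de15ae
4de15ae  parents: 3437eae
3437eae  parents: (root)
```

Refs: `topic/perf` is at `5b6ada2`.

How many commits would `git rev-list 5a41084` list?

9

Walking parent pointers from 5a41084: reachable set = {063b41a, 3437eae, 3d80b1e, 4a84f19, 4de15ae, 5a41084, a2f56d6, a5af1b9, e29ed6c}.
That is 9 commits.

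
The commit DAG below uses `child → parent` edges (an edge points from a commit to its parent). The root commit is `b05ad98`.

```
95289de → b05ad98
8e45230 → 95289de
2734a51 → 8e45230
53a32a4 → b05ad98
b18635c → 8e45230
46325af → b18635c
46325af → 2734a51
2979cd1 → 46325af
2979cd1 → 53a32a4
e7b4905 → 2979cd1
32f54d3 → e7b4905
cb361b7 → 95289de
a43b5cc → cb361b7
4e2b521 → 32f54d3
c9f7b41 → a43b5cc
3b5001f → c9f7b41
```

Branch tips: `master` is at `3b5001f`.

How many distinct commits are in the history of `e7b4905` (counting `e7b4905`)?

9

Walking parent pointers from e7b4905: reachable set = {2734a51, 2979cd1, 46325af, 53a32a4, 8e45230, 95289de, b05ad98, b18635c, e7b4905}.
That is 9 commits.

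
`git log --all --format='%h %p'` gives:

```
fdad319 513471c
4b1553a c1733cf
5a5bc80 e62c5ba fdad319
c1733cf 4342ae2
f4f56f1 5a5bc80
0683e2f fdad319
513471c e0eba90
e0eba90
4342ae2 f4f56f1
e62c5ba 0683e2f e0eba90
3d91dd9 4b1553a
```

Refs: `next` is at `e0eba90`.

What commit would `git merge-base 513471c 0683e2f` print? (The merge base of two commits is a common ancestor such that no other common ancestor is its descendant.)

Ancestors of 513471c: {513471c, e0eba90}.
Ancestors of 0683e2f: {0683e2f, 513471c, e0eba90, fdad319}.
Common ancestors: {513471c, e0eba90}.
Among these, 513471c is not an ancestor of any other common ancestor — it is the merge base.

513471c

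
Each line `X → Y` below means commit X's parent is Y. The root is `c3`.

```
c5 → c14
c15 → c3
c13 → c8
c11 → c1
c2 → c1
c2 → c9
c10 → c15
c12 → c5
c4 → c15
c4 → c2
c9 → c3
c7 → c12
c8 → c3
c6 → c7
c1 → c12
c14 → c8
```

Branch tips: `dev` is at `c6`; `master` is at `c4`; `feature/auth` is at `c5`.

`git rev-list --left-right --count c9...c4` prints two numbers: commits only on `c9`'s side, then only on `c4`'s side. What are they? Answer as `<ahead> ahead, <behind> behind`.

0 ahead, 8 behind

Reachable from c9: {c3, c9}.
Reachable from c4: {c1, c12, c14, c15, c2, c3, c4, c5, c8, c9}.
Only in c9's history (ahead): {} — 0.
Only in c4's history (behind): {c1, c12, c14, c15, c2, c4, c5, c8} — 8.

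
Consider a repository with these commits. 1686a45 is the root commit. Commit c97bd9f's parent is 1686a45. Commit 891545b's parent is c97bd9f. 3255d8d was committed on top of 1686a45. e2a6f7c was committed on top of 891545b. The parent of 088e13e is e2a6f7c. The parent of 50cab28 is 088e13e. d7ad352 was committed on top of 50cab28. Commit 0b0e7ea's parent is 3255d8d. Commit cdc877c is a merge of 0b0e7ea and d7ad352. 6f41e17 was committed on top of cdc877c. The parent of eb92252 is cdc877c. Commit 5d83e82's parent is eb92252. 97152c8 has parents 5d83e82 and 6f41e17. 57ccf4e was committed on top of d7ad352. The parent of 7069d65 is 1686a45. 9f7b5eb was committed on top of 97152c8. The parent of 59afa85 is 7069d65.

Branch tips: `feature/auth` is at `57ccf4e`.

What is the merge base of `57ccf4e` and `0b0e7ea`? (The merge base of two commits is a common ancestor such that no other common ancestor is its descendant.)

1686a45

Ancestors of 57ccf4e: {088e13e, 1686a45, 50cab28, 57ccf4e, 891545b, c97bd9f, d7ad352, e2a6f7c}.
Ancestors of 0b0e7ea: {0b0e7ea, 1686a45, 3255d8d}.
Common ancestors: {1686a45}.
The only common ancestor is 1686a45, so it is the merge base.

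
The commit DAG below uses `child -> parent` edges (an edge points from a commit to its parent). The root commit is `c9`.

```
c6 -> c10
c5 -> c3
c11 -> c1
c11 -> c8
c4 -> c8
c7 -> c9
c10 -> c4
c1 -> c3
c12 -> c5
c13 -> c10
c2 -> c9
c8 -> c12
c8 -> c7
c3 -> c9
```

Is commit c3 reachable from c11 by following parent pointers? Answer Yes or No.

Yes

Ancestors of c11 (commits reachable by following parents): {c1, c11, c12, c3, c5, c7, c8, c9}.
c3 is in that set, so it is an ancestor of c11.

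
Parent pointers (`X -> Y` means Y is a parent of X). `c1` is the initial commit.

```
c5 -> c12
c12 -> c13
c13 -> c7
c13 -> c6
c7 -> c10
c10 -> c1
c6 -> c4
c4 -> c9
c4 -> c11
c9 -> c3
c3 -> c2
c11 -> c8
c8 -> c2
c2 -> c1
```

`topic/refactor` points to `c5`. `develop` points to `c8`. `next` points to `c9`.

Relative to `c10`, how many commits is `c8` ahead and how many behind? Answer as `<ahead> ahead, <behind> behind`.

2 ahead, 1 behind

Reachable from c8: {c1, c2, c8}.
Reachable from c10: {c1, c10}.
Only in c8's history (ahead): {c2, c8} — 2.
Only in c10's history (behind): {c10} — 1.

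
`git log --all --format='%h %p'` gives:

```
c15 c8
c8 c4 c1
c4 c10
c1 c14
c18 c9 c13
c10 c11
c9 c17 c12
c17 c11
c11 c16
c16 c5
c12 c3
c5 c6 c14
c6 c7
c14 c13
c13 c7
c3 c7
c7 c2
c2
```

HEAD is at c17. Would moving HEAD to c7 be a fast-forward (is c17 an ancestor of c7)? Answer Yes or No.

No

A fast-forward from c17 to c7 is possible iff c17 is an ancestor of c7.
Ancestors of c7: {c2, c7}.
c17 is not among them, so fast-forward is not possible.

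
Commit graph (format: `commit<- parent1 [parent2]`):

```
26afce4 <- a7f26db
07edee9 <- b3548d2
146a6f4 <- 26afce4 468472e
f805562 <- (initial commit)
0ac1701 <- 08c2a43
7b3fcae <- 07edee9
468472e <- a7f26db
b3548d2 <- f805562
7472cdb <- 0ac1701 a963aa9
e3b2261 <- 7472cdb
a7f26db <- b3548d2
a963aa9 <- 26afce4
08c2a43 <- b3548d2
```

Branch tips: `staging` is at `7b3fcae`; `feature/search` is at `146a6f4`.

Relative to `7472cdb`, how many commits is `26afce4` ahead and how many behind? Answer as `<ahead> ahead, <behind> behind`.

0 ahead, 4 behind

Reachable from 26afce4: {26afce4, a7f26db, b3548d2, f805562}.
Reachable from 7472cdb: {08c2a43, 0ac1701, 26afce4, 7472cdb, a7f26db, a963aa9, b3548d2, f805562}.
Only in 26afce4's history (ahead): {} — 0.
Only in 7472cdb's history (behind): {08c2a43, 0ac1701, 7472cdb, a963aa9} — 4.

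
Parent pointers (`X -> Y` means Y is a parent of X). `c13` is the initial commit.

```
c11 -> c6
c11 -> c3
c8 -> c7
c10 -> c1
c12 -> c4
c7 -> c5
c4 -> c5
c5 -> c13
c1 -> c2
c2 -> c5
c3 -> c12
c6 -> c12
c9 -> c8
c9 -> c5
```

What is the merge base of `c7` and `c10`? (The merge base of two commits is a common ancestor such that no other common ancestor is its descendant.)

Ancestors of c7: {c13, c5, c7}.
Ancestors of c10: {c1, c10, c13, c2, c5}.
Common ancestors: {c13, c5}.
Among these, c5 is not an ancestor of any other common ancestor — it is the merge base.

c5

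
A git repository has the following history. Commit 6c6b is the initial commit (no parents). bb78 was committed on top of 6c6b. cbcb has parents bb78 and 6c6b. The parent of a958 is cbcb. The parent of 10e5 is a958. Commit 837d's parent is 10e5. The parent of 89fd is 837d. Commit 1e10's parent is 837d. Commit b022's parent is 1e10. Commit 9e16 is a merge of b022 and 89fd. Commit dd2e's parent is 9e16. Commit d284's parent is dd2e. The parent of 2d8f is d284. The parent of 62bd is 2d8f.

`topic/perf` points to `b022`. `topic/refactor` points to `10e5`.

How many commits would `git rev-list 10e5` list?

Walking parent pointers from 10e5: reachable set = {10e5, 6c6b, a958, bb78, cbcb}.
That is 5 commits.

5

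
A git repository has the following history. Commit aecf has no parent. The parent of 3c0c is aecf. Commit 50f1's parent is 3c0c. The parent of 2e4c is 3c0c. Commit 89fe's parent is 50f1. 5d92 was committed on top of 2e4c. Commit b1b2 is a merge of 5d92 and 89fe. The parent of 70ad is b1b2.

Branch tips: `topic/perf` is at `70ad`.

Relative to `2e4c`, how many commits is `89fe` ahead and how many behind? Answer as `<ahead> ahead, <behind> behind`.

2 ahead, 1 behind

Reachable from 89fe: {3c0c, 50f1, 89fe, aecf}.
Reachable from 2e4c: {2e4c, 3c0c, aecf}.
Only in 89fe's history (ahead): {50f1, 89fe} — 2.
Only in 2e4c's history (behind): {2e4c} — 1.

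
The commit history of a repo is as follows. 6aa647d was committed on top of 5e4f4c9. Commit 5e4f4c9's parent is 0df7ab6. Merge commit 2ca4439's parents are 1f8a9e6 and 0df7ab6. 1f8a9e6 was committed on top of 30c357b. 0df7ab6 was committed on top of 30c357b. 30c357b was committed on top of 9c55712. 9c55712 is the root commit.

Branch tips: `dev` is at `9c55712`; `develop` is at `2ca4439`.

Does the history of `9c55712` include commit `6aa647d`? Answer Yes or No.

Ancestors of 9c55712: {9c55712}.
6aa647d is not in that set, so it is not an ancestor of 9c55712.

No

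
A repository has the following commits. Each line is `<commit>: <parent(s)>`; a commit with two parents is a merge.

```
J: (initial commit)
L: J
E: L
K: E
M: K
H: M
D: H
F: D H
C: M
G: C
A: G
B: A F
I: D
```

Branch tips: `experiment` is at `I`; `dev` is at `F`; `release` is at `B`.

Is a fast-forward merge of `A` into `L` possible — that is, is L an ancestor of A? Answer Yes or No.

A fast-forward from L to A is possible iff L is an ancestor of A.
Ancestors of A: {A, C, E, G, J, K, L, M}.
L is among them, so fast-forward is possible.

Yes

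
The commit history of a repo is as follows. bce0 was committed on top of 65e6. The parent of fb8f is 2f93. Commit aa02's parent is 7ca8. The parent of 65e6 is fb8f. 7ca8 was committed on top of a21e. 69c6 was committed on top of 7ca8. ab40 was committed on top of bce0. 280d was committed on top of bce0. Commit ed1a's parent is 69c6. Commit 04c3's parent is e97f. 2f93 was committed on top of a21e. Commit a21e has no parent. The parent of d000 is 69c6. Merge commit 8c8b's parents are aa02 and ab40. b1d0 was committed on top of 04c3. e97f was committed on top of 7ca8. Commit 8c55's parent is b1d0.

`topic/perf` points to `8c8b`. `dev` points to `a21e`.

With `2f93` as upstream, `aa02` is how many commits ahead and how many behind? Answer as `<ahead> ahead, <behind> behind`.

Reachable from aa02: {7ca8, a21e, aa02}.
Reachable from 2f93: {2f93, a21e}.
Only in aa02's history (ahead): {7ca8, aa02} — 2.
Only in 2f93's history (behind): {2f93} — 1.

2 ahead, 1 behind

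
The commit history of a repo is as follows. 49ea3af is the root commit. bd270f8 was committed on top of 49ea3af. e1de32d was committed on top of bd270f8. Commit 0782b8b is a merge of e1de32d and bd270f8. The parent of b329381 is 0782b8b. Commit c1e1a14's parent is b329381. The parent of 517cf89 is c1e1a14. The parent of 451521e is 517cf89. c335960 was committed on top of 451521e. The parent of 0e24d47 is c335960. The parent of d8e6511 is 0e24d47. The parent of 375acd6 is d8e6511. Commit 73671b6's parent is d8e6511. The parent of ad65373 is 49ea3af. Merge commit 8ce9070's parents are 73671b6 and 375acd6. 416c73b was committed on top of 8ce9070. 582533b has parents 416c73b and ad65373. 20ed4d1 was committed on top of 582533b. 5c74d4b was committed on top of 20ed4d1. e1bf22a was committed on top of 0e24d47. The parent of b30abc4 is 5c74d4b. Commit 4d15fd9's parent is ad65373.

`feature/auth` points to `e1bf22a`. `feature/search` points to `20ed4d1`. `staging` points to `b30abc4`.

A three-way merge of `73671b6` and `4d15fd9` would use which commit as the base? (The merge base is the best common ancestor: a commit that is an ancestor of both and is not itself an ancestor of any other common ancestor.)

49ea3af

Ancestors of 73671b6: {0782b8b, 0e24d47, 451521e, 49ea3af, 517cf89, 73671b6, b329381, bd270f8, c1e1a14, c335960, d8e6511, e1de32d}.
Ancestors of 4d15fd9: {49ea3af, 4d15fd9, ad65373}.
Common ancestors: {49ea3af}.
The only common ancestor is 49ea3af, so it is the merge base.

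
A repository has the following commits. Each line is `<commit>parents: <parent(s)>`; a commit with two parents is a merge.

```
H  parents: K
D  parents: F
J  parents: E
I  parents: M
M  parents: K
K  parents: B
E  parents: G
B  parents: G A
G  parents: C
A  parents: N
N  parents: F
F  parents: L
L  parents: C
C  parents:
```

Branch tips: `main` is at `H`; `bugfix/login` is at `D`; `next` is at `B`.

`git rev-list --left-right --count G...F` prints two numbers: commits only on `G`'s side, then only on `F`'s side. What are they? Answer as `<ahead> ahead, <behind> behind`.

1 ahead, 2 behind

Reachable from G: {C, G}.
Reachable from F: {C, F, L}.
Only in G's history (ahead): {G} — 1.
Only in F's history (behind): {F, L} — 2.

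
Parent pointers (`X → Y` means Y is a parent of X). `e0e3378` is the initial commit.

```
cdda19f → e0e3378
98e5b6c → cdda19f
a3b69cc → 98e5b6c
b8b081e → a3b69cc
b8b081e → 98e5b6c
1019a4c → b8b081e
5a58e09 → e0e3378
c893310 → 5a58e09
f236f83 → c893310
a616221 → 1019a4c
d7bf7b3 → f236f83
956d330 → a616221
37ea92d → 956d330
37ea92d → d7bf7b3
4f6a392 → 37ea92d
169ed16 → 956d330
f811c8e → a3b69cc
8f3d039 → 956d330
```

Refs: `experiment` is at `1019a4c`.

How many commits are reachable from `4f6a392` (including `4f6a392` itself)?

14

Walking parent pointers from 4f6a392: reachable set = {1019a4c, 37ea92d, 4f6a392, 5a58e09, 956d330, 98e5b6c, a3b69cc, a616221, b8b081e, c893310, cdda19f, d7bf7b3, e0e3378, f236f83}.
That is 14 commits.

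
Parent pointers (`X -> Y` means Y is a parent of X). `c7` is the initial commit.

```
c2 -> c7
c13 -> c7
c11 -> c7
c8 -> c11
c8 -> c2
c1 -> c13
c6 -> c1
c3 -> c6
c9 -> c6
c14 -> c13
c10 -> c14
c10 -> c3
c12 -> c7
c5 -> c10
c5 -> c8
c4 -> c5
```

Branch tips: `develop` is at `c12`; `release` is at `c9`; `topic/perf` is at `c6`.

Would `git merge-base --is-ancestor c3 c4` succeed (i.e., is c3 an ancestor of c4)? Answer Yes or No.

Ancestors of c4 (commits reachable by following parents): {c1, c10, c11, c13, c14, c2, c3, c4, c5, c6, c7, c8}.
c3 is in that set, so it is an ancestor of c4.

Yes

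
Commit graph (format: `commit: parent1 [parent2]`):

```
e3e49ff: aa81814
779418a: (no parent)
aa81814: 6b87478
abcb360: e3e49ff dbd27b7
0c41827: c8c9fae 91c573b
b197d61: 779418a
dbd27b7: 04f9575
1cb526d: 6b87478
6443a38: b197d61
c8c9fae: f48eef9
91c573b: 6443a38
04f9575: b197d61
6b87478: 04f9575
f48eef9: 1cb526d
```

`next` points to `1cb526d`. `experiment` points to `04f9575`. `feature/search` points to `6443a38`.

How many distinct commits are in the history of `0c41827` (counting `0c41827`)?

10

Walking parent pointers from 0c41827: reachable set = {04f9575, 0c41827, 1cb526d, 6443a38, 6b87478, 779418a, 91c573b, b197d61, c8c9fae, f48eef9}.
That is 10 commits.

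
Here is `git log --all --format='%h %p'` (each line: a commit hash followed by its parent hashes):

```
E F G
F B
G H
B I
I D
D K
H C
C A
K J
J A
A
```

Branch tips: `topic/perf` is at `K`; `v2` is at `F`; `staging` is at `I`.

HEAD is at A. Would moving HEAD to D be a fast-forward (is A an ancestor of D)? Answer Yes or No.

Yes

A fast-forward from A to D is possible iff A is an ancestor of D.
Ancestors of D: {A, D, J, K}.
A is among them, so fast-forward is possible.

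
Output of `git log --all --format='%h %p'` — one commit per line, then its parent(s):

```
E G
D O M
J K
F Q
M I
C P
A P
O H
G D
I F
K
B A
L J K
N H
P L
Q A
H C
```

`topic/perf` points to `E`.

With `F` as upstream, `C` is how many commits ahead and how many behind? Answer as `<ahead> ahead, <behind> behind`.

Reachable from C: {C, J, K, L, P}.
Reachable from F: {A, F, J, K, L, P, Q}.
Only in C's history (ahead): {C} — 1.
Only in F's history (behind): {A, F, Q} — 3.

1 ahead, 3 behind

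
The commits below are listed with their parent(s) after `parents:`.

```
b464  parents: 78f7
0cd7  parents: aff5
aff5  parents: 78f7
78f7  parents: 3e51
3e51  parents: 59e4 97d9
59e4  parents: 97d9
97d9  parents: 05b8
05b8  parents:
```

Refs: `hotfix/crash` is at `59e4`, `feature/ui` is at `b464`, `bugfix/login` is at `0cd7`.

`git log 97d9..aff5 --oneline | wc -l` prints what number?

4

Reachable from aff5: {05b8, 3e51, 59e4, 78f7, 97d9, aff5}.
Reachable from 97d9: {05b8, 97d9}.
In aff5's history but not 97d9's: {3e51, 59e4, 78f7, aff5} — 4 commits.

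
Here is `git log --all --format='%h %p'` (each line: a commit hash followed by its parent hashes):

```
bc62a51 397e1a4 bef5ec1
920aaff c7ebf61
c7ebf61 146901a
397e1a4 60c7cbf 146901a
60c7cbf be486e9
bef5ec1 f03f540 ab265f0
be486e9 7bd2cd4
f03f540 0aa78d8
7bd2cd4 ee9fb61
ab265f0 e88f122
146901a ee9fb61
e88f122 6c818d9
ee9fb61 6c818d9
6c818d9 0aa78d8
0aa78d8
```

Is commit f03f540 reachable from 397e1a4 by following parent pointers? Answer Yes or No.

No

Ancestors of 397e1a4: {0aa78d8, 146901a, 397e1a4, 60c7cbf, 6c818d9, 7bd2cd4, be486e9, ee9fb61}.
f03f540 is not in that set, so it is not an ancestor of 397e1a4.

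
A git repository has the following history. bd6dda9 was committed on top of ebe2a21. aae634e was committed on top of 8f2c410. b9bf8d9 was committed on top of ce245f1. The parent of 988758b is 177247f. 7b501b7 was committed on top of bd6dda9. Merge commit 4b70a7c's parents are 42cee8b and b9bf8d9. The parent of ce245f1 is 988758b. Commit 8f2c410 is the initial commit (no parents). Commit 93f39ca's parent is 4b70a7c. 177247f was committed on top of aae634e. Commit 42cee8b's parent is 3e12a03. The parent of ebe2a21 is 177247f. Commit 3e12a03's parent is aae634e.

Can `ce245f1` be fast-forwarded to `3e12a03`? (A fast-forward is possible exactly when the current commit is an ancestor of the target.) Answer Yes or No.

A fast-forward from ce245f1 to 3e12a03 is possible iff ce245f1 is an ancestor of 3e12a03.
Ancestors of 3e12a03: {3e12a03, 8f2c410, aae634e}.
ce245f1 is not among them, so fast-forward is not possible.

No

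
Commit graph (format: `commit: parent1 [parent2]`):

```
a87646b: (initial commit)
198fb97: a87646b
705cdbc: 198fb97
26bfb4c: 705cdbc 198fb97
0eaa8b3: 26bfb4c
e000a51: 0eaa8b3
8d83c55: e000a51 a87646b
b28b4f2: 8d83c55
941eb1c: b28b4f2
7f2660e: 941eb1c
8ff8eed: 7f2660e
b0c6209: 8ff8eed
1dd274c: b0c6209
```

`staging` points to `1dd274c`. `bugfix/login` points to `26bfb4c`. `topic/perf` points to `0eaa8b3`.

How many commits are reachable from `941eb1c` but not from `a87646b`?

8

Reachable from 941eb1c: {0eaa8b3, 198fb97, 26bfb4c, 705cdbc, 8d83c55, 941eb1c, a87646b, b28b4f2, e000a51}.
Reachable from a87646b: {a87646b}.
In 941eb1c's history but not a87646b's: {0eaa8b3, 198fb97, 26bfb4c, 705cdbc, 8d83c55, 941eb1c, b28b4f2, e000a51} — 8 commits.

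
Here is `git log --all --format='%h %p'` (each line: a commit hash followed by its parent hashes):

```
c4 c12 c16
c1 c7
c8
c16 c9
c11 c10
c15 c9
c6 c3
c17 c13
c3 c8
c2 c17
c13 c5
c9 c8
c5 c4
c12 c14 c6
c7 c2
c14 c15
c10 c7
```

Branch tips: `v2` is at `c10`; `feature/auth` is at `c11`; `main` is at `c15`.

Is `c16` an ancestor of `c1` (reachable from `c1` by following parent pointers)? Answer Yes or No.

Yes

Ancestors of c1 (commits reachable by following parents): {c1, c12, c13, c14, c15, c16, c17, c2, c3, c4, c5, c6, c7, c8, c9}.
c16 is in that set, so it is an ancestor of c1.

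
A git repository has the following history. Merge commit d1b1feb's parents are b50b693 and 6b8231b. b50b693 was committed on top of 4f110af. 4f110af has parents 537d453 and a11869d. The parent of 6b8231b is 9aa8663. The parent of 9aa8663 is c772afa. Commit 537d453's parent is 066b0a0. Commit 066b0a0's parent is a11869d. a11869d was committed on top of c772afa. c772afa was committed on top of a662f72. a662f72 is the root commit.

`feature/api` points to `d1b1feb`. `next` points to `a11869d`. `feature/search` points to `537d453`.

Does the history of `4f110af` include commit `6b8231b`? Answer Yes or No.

No

Ancestors of 4f110af: {066b0a0, 4f110af, 537d453, a11869d, a662f72, c772afa}.
6b8231b is not in that set, so it is not an ancestor of 4f110af.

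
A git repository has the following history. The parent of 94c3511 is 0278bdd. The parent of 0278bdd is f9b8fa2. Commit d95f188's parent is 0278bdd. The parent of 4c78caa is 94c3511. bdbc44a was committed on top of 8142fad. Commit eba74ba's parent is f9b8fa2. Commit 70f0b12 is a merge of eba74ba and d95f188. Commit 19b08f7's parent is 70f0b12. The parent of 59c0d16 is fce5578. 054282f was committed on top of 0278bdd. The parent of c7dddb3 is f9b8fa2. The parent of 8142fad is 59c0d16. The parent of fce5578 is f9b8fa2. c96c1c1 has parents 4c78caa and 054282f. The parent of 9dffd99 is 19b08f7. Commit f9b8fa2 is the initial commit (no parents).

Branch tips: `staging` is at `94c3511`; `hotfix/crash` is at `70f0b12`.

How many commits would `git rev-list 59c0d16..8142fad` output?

Reachable from 8142fad: {59c0d16, 8142fad, f9b8fa2, fce5578}.
Reachable from 59c0d16: {59c0d16, f9b8fa2, fce5578}.
In 8142fad's history but not 59c0d16's: {8142fad} — 1 commit.

1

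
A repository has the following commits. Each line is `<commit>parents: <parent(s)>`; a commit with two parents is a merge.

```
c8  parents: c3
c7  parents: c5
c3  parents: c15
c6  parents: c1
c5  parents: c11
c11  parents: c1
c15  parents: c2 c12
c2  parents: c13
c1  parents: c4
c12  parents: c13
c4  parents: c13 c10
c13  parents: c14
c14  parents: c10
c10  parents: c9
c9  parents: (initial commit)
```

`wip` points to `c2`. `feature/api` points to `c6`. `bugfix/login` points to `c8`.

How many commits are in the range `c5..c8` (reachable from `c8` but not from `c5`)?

5

Reachable from c8: {c10, c12, c13, c14, c15, c2, c3, c8, c9}.
Reachable from c5: {c1, c10, c11, c13, c14, c4, c5, c9}.
In c8's history but not c5's: {c12, c15, c2, c3, c8} — 5 commits.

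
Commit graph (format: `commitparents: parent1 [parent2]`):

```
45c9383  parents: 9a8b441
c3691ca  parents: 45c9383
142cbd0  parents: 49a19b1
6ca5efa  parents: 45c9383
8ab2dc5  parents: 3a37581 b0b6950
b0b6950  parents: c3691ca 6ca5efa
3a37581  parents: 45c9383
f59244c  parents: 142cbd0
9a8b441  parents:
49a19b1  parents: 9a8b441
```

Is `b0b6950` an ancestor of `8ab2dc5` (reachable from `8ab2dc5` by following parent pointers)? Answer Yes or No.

Yes

Ancestors of 8ab2dc5 (commits reachable by following parents): {3a37581, 45c9383, 6ca5efa, 8ab2dc5, 9a8b441, b0b6950, c3691ca}.
b0b6950 is in that set, so it is an ancestor of 8ab2dc5.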